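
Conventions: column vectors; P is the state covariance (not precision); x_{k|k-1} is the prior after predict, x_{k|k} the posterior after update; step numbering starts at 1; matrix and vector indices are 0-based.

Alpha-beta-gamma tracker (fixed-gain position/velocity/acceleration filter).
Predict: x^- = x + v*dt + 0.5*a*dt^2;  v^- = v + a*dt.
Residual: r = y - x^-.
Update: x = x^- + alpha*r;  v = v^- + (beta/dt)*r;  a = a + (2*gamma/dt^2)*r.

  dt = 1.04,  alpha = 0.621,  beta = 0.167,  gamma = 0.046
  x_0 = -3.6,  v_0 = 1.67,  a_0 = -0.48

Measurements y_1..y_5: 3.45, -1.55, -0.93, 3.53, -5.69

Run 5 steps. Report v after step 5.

step 1: x_pred=-2.1228  r=5.5728  x^+=1.3379  v^+=2.0657  a^+=-0.0060
step 2: x_pred=3.4830  r=-5.0330  x^+=0.3575  v^+=1.2513  a^+=-0.4341
step 3: x_pred=1.4241  r=-2.3541  x^+=-0.0378  v^+=0.4218  a^+=-0.6343
step 4: x_pred=0.0578  r=3.4722  x^+=2.2140  v^+=0.3197  a^+=-0.3390
step 5: x_pred=2.3632  r=-8.0532  x^+=-2.6378  v^+=-1.3260  a^+=-1.0240

v_post = -1.3260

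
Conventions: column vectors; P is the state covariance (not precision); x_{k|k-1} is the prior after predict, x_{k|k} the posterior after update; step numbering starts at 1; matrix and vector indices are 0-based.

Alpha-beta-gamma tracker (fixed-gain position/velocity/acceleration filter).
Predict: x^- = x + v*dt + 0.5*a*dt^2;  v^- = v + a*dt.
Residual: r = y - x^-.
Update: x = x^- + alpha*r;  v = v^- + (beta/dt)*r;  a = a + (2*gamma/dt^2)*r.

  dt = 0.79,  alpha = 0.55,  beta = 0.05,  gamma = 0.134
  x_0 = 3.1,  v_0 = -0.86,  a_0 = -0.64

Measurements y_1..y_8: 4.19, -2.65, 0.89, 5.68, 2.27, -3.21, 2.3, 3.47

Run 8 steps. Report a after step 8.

a_post = 0.9049

step 1: x_pred=2.2209  r=1.9691  x^+=3.3039  v^+=-1.2410  a^+=0.2056
step 2: x_pred=2.3877  r=-5.0377  x^+=-0.3830  v^+=-1.3974  a^+=-1.9577
step 3: x_pred=-2.0979  r=2.9879  x^+=-0.4546  v^+=-2.7549  a^+=-0.6746
step 4: x_pred=-2.8414  r=8.5214  x^+=1.8454  v^+=-2.7485  a^+=2.9846
step 5: x_pred=0.6054  r=1.6646  x^+=1.5209  v^+=-0.2853  a^+=3.6994
step 6: x_pred=2.4499  r=-5.6599  x^+=-0.6630  v^+=2.2790  a^+=1.2690
step 7: x_pred=1.5334  r=0.7666  x^+=1.9550  v^+=3.3300  a^+=1.5982
step 8: x_pred=5.0844  r=-1.6144  x^+=4.1965  v^+=4.4904  a^+=0.9049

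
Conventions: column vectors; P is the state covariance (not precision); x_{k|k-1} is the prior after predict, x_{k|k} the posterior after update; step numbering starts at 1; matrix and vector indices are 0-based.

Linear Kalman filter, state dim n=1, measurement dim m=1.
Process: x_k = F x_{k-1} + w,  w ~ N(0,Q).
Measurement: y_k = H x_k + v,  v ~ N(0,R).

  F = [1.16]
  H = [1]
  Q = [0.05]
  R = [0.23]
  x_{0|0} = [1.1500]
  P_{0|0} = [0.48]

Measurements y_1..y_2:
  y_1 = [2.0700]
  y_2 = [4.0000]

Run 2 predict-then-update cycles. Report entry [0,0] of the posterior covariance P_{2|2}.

step 1: x^-=[1.3340]  P^-=[0.6959]  S=[0.9259]  K=[0.7516]  nu=[0.7360]  x^+=[1.8872]  P^+=[0.1729]
step 2: x^-=[2.1891]  P^-=[0.2826]  S=[0.5126]  K=[0.5513]  nu=[1.8109]  x^+=[3.1875]  P^+=[0.1268]

P_post[0,0] = 0.1268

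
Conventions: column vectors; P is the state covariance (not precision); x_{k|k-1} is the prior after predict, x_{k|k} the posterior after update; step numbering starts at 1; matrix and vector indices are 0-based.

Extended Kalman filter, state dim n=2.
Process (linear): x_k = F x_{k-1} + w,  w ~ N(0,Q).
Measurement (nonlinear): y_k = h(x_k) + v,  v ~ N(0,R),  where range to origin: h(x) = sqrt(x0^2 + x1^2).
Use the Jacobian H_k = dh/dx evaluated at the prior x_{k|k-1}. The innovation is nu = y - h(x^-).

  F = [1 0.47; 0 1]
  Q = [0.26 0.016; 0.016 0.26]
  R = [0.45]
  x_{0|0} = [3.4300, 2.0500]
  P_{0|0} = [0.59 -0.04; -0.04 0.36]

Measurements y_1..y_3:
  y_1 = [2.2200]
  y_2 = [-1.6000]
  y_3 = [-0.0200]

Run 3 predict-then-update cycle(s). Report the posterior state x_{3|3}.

step 1: x^-=[4.3935, 2.0500]  P^-=[0.8919 0.1452; 0.1452 0.6200]  H_jac=[0.9062 0.4228]  S=[1.4046]  K=[0.6192; 0.2803]  nu=[-2.6282]  x^+=[2.7662, 1.3132]  P^+=[0.3535 -0.0986; -0.0986 0.5096]
step 2: x^-=[3.3834, 1.3132]  P^-=[0.6334 0.1569; 0.1569 0.7696]  H_jac=[0.9322 0.3618]  S=[1.2071]  K=[0.5362; 0.3519]  nu=[-5.2293]  x^+=[0.5795, -0.5270]  P^+=[0.2863 -0.0708; -0.0708 0.6201]
step 3: x^-=[0.3318, -0.5270]  P^-=[0.6167 0.2366; 0.2366 0.8801]  H_jac=[0.5327 -0.8463]  S=[1.0420]  K=[0.1231; -0.5938]  nu=[-0.6427]  x^+=[0.2526, -0.1453]  P^+=[0.6009 0.3128; 0.3128 0.5127]

x_post = [0.2526, -0.1453]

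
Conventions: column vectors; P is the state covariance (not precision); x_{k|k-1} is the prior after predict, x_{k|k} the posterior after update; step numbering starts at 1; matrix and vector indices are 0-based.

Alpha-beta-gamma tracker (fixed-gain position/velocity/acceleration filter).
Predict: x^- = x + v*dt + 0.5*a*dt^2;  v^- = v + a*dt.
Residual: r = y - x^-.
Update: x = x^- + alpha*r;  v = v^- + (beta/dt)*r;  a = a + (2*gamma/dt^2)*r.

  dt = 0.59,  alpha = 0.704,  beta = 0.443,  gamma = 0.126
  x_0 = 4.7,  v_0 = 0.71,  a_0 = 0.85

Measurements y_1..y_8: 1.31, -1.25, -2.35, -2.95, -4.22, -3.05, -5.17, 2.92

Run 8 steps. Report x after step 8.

x_post = 1.1071

step 1: x_pred=5.2668  r=-3.9568  x^+=2.4812  v^+=-1.7595  a^+=-2.0145
step 2: x_pred=1.0925  r=-2.3425  x^+=-0.5566  v^+=-4.7069  a^+=-3.7103
step 3: x_pred=-3.9795  r=1.6295  x^+=-2.8323  v^+=-5.6725  a^+=-2.5307
step 4: x_pred=-6.6196  r=3.6696  x^+=-4.0362  v^+=-4.4103  a^+=0.1258
step 5: x_pred=-6.6164  r=2.3964  x^+=-4.9293  v^+=-2.5368  a^+=1.8606
step 6: x_pred=-6.1022  r=3.0522  x^+=-3.9534  v^+=0.8527  a^+=4.0702
step 7: x_pred=-2.7419  r=-2.4281  x^+=-4.4513  v^+=1.4310  a^+=2.3124
step 8: x_pred=-3.2045  r=6.1245  x^+=1.1071  v^+=7.3939  a^+=6.7461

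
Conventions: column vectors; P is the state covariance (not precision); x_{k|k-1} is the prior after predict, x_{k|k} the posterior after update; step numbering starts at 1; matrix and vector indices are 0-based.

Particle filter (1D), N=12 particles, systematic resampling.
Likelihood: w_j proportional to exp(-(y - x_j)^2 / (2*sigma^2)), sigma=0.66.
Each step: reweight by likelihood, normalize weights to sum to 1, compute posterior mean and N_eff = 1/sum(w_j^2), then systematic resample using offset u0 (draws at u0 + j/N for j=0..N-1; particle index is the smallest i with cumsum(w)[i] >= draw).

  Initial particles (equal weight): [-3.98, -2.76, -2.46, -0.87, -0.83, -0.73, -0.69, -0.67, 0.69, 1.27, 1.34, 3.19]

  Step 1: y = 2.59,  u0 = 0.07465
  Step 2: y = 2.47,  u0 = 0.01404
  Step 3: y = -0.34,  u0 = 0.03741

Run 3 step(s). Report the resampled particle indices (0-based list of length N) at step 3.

step 1: w=[0.0000, 0.0000, 0.0000, 0.0000, 0.0000, 0.0000, 0.0000, 0.0000, 0.0162, 0.1382, 0.1699, 0.6756]  mean=2.5697  Neff=1.9813  idx=[9, 10, 10, 11, 11, 11, 11, 11, 11, 11, 11, 11]
step 2: w=[0.0341, 0.0411, 0.0411, 0.0982, 0.0982, 0.0982, 0.0982, 0.0982, 0.0982, 0.0982, 0.0982, 0.0982]  mean=2.9724  Neff=10.9517  idx=[0, 2, 3, 4, 5, 6, 7, 7, 8, 9, 10, 11]
step 3: w=[0.5657, 0.4343, 0.0000, 0.0000, 0.0000, 0.0000, 0.0000, 0.0000, 0.0000, 0.0000, 0.0000, 0.0000]  mean=1.3005  Neff=1.9663  idx=[0, 0, 0, 0, 0, 0, 0, 1, 1, 1, 1, 1]

resampled_idx = [0, 0, 0, 0, 0, 0, 0, 1, 1, 1, 1, 1]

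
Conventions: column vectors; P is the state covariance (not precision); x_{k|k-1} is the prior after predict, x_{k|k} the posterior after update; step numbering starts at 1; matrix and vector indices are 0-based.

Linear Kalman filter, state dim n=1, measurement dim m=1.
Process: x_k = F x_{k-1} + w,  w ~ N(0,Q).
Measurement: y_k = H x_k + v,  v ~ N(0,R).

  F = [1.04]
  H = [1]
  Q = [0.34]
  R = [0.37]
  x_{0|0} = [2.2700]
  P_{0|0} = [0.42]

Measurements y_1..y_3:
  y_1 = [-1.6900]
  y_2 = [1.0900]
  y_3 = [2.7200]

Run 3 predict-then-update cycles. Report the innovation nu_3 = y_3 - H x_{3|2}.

step 1: x^-=[2.3608]  P^-=[0.7943]  S=[1.1643]  K=[0.6822]  nu=[-4.0508]  x^+=[-0.4027]  P^+=[0.2524]
step 2: x^-=[-0.4188]  P^-=[0.6130]  S=[0.9830]  K=[0.6236]  nu=[1.5088]  x^+=[0.5221]  P^+=[0.2307]
step 3: x^-=[0.5430]  P^-=[0.5896]  S=[0.9596]  K=[0.6144]  nu=[2.1770]  x^+=[1.8806]  P^+=[0.2273]

innov = [2.1770]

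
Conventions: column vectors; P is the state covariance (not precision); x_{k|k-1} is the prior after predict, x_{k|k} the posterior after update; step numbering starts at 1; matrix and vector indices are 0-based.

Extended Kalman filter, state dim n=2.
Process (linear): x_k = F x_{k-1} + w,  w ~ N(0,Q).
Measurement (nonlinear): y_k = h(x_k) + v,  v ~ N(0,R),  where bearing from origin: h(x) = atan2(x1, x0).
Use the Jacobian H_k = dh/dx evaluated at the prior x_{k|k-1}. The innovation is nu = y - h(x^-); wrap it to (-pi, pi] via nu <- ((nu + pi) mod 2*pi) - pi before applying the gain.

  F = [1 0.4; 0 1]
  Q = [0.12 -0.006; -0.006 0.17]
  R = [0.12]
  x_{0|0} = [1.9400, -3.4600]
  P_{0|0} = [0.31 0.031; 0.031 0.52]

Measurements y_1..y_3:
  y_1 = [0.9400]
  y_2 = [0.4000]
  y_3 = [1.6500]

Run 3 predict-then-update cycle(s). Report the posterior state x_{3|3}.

x_post = [4.2646, 1.3808]

step 1: x^-=[0.5560, -3.4600]  P^-=[0.5380 0.2330; 0.2330 0.6900]  H_jac=[0.2817 0.0453]  S=[0.1701]  K=[0.9533; 0.5697]  nu=[2.3515]  x^+=[2.7977, -2.1204]  P^+=[0.3834 0.1406; 0.1406 0.6348]
step 2: x^-=[1.9496, -2.1204]  P^-=[0.7175 0.3886; 0.3886 0.8048]  H_jac=[0.2556 0.2350]  S=[0.2580]  K=[1.0648; 1.1180]  nu=[1.2273]  x^+=[3.2564, -0.7482]  P^+=[0.4251 0.0815; 0.0815 0.4824]
step 3: x^-=[2.9571, -0.7482]  P^-=[0.6874 0.2684; 0.2684 0.6524]  H_jac=[0.0804 0.3178]  S=[0.2041]  K=[0.6889; 1.1218]  nu=[1.8978]  x^+=[4.2646, 1.3808]  P^+=[0.5906 0.1107; 0.1107 0.3956]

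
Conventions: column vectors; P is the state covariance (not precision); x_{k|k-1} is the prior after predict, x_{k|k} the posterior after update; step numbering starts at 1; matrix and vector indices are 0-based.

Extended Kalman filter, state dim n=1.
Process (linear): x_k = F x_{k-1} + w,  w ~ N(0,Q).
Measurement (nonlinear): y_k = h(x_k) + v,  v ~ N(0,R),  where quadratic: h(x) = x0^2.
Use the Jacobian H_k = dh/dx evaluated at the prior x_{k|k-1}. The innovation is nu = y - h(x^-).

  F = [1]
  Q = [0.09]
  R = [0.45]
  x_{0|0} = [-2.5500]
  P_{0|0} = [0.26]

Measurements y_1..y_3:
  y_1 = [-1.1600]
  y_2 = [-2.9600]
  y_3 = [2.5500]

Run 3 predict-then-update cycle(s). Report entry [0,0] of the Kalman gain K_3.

step 1: x^-=[-2.5500]  P^-=[0.3500]  H_jac=[-5.1000]  S=[9.5535]  K=[-0.1868]  nu=[-7.6625]  x^+=[-1.1183]  P^+=[0.0165]
step 2: x^-=[-1.1183]  P^-=[0.1065]  H_jac=[-2.2366]  S=[0.9827]  K=[-0.2424]  nu=[-4.2106]  x^+=[-0.0978]  P^+=[0.0488]
step 3: x^-=[-0.0978]  P^-=[0.1388]  H_jac=[-0.1956]  S=[0.4553]  K=[-0.0596]  nu=[2.5404]  x^+=[-0.2493]  P^+=[0.1371]

K[0,0] = -0.0596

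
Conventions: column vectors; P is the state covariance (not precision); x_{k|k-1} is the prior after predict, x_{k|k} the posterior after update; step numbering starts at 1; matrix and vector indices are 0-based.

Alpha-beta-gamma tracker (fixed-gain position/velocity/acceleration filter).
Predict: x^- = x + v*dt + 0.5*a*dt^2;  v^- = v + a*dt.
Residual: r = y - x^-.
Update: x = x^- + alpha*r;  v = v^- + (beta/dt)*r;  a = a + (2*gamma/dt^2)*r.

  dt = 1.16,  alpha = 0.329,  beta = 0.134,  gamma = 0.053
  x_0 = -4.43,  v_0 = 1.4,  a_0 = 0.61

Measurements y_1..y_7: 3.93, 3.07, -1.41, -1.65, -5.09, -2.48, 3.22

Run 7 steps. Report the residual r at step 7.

step 1: x_pred=-2.3956  r=6.3256  x^+=-0.3145  v^+=2.8383  a^+=1.1083
step 2: x_pred=3.7236  r=-0.6536  x^+=3.5086  v^+=4.0484  a^+=1.0568
step 3: x_pred=8.9158  r=-10.3258  x^+=5.5186  v^+=4.0815  a^+=0.2434
step 4: x_pred=10.4169  r=-12.0669  x^+=6.4469  v^+=2.9699  a^+=-0.7072
step 5: x_pred=9.4162  r=-14.5062  x^+=4.6437  v^+=0.4739  a^+=-1.8499
step 6: x_pred=3.9487  r=-6.4287  x^+=1.8337  v^+=-2.4147  a^+=-2.3563
step 7: x_pred=-2.5527  r=5.7727  x^+=-0.6535  v^+=-4.4812  a^+=-1.9016

resid = 5.7727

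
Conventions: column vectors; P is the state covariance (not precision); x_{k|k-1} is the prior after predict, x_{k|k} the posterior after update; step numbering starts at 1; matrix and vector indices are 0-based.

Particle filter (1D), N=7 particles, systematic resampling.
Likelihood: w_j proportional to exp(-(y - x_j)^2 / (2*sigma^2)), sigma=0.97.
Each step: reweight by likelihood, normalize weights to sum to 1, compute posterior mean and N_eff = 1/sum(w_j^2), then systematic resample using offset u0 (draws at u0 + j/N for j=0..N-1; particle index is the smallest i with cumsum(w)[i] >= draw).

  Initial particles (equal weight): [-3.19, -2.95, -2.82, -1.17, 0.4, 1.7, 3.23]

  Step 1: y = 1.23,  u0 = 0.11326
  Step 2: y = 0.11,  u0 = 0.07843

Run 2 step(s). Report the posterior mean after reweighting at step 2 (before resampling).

post_mean = 0.6826

step 1: w=[0.0000, 0.0001, 0.0001, 0.0268, 0.3964, 0.5084, 0.0682]  mean=1.2114  Neff=2.3754  idx=[4, 4, 4, 5, 5, 5, 6]
step 2: w=[0.2615, 0.2615, 0.2615, 0.0713, 0.0713, 0.0713, 0.0015]  mean=0.6826  Neff=4.5378  idx=[0, 0, 1, 1, 2, 3, 5]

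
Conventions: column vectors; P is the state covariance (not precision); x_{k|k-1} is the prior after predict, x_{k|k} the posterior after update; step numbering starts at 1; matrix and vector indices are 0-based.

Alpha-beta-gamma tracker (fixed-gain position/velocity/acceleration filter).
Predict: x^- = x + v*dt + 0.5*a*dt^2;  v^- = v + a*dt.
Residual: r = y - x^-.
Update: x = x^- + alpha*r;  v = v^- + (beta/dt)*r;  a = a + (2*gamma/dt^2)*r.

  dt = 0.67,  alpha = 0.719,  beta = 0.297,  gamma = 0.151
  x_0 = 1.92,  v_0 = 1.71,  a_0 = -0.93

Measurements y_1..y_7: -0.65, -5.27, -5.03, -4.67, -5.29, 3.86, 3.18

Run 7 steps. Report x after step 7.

x_post = 4.1460

step 1: x_pred=2.8570  r=-3.5070  x^+=0.3355  v^+=-0.4677  a^+=-3.2893
step 2: x_pred=-0.7162  r=-4.5538  x^+=-3.9904  v^+=-4.6902  a^+=-6.3529
step 3: x_pred=-8.5587  r=3.5287  x^+=-6.0216  v^+=-7.3824  a^+=-3.9790
step 4: x_pred=-11.8609  r=7.1909  x^+=-6.6906  v^+=-6.8607  a^+=0.8587
step 5: x_pred=-11.0946  r=5.8046  x^+=-6.9211  v^+=-3.7123  a^+=4.7638
step 6: x_pred=-8.3391  r=12.1991  x^+=0.4320  v^+=4.8871  a^+=12.9708
step 7: x_pred=6.6177  r=-3.4377  x^+=4.1460  v^+=12.0536  a^+=10.6581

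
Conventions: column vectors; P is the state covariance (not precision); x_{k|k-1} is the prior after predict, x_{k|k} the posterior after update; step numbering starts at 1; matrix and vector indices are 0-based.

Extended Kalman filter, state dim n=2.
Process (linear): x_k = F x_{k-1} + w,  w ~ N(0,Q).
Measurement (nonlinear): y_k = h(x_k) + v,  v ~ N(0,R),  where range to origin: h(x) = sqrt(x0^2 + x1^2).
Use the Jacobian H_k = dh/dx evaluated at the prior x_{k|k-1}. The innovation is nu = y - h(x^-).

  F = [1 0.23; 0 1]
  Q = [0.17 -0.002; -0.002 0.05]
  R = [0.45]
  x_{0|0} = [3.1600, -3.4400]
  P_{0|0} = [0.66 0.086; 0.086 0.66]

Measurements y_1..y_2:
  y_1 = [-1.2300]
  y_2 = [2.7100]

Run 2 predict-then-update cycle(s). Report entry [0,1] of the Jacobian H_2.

H_jac[0,1] = -0.9237

step 1: x^-=[2.3688, -3.4400]  P^-=[0.9045 0.2358; 0.2358 0.7100]  H_jac=[0.5671 -0.8236]  S=[1.0023]  K=[0.3180; -0.4500]  nu=[-5.4067]  x^+=[0.6493, -1.0069]  P^+=[0.8031 0.3792; 0.3792 0.5070]
step 2: x^-=[0.4177, -1.0069]  P^-=[1.1744 0.4939; 0.4939 0.5570]  H_jac=[0.3831 -0.9237]  S=[0.7481]  K=[-0.0083; -0.4348]  nu=[1.6199]  x^+=[0.4042, -1.7113]  P^+=[1.1743 0.4912; 0.4912 0.4156]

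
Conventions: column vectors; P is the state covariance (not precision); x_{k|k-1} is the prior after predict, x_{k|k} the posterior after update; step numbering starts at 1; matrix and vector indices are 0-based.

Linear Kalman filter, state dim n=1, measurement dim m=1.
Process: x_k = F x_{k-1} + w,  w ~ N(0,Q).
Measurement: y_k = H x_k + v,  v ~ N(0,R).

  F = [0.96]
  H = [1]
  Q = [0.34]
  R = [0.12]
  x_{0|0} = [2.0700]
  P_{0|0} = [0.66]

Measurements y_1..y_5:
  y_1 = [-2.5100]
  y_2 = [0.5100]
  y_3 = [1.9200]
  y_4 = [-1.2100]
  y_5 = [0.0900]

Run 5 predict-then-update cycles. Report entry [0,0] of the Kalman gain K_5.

step 1: x^-=[1.9872]  P^-=[0.9483]  S=[1.0683]  K=[0.8877]  nu=[-4.4972]  x^+=[-2.0048]  P^+=[0.1065]
step 2: x^-=[-1.9246]  P^-=[0.4382]  S=[0.5582]  K=[0.7850]  nu=[2.4346]  x^+=[-0.0134]  P^+=[0.0942]
step 3: x^-=[-0.0129]  P^-=[0.4268]  S=[0.5468]  K=[0.7805]  nu=[1.9329]  x^+=[1.4958]  P^+=[0.0937]
step 4: x^-=[1.4360]  P^-=[0.4263]  S=[0.5463]  K=[0.7803]  nu=[-2.6460]  x^+=[-0.6288]  P^+=[0.0936]
step 5: x^-=[-0.6037]  P^-=[0.4263]  S=[0.5463]  K=[0.7803]  nu=[0.6937]  x^+=[-0.0624]  P^+=[0.0936]

K[0,0] = 0.7803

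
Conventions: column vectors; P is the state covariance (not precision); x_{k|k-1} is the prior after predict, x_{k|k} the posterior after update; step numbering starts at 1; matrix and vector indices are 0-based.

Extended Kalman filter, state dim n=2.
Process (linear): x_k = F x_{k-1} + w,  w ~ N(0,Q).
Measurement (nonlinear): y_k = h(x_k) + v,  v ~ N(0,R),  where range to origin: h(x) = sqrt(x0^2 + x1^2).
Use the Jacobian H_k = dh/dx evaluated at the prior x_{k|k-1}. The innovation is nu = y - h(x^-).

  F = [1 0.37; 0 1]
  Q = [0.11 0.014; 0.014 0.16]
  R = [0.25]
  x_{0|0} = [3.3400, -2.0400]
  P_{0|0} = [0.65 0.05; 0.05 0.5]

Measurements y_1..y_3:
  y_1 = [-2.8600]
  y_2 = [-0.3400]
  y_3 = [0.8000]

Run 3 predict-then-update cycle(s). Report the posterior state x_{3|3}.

x_post = [0.1373, 0.7455]

step 1: x^-=[2.5852, -2.0400]  P^-=[0.8654 0.2490; 0.2490 0.6600]  H_jac=[0.7850 -0.6195]  S=[0.7944]  K=[0.6610; -0.2686]  nu=[-6.1532]  x^+=[-1.4823, -0.3873]  P^+=[0.5183 0.3901; 0.3901 0.6027]
step 2: x^-=[-1.6256, -0.3873]  P^-=[0.9995 0.6270; 0.6270 0.7627]  H_jac=[-0.9728 -0.2318]  S=[1.5195]  K=[-0.7355; -0.5178]  nu=[-2.0111]  x^+=[-0.1464, 0.6539]  P^+=[0.1775 0.0484; 0.0484 0.3553]
step 3: x^-=[0.0955, 0.6539]  P^-=[0.3719 0.1939; 0.1939 0.5153]  H_jac=[0.1445 0.9895]  S=[0.8178]  K=[0.3003; 0.6578]  nu=[0.1391]  x^+=[0.1373, 0.7455]  P^+=[0.2982 0.0323; 0.0323 0.1615]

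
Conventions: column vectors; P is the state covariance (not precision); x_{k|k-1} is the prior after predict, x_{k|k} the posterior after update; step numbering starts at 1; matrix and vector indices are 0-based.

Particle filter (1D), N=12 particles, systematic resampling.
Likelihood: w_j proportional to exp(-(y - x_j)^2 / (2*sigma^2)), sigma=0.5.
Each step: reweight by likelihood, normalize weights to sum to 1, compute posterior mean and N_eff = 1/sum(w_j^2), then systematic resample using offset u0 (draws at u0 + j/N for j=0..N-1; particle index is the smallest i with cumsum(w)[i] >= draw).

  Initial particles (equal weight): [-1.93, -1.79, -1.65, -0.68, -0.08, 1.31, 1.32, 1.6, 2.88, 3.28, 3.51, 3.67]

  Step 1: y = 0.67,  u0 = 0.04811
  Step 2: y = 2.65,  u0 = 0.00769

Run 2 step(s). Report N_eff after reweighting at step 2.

N_eff = 5.8462

step 1: w=[0.0000, 0.0000, 0.0000, 0.0187, 0.2321, 0.3152, 0.3072, 0.1268, 0.0000, 0.0000, 0.0000, 0.0000]  mean=0.9900  Neff=3.7880  idx=[4, 4, 4, 5, 5, 5, 5, 6, 6, 6, 7, 7]
step 2: w=[0.0000, 0.0000, 0.0000, 0.0659, 0.0659, 0.0659, 0.0659, 0.0696, 0.0696, 0.0696, 0.2638, 0.2638]  mean=1.4651  Neff=5.8462  idx=[3, 4, 5, 6, 8, 9, 10, 10, 10, 11, 11, 11]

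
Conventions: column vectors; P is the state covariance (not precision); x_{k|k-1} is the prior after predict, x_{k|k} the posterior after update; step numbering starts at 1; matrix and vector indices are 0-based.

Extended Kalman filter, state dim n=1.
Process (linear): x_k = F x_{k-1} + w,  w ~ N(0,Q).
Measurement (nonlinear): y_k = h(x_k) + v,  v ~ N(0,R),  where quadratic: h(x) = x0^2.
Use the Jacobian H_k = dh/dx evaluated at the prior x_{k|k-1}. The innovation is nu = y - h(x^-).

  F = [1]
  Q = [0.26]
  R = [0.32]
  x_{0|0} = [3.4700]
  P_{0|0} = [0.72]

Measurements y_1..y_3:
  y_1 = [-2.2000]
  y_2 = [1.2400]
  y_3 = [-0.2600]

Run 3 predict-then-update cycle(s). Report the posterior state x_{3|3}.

x_post = [0.5968]

step 1: x^-=[3.4700]  P^-=[0.9800]  H_jac=[6.9400]  S=[47.5203]  K=[0.1431]  nu=[-14.2409]  x^+=[1.4318]  P^+=[0.0066]
step 2: x^-=[1.4318]  P^-=[0.2666]  H_jac=[2.8636]  S=[2.5062]  K=[0.3046]  nu=[-0.8101]  x^+=[1.1850]  P^+=[0.0340]
step 3: x^-=[1.1850]  P^-=[0.2940]  H_jac=[2.3701]  S=[1.9717]  K=[0.3534]  nu=[-1.6643]  x^+=[0.5968]  P^+=[0.0477]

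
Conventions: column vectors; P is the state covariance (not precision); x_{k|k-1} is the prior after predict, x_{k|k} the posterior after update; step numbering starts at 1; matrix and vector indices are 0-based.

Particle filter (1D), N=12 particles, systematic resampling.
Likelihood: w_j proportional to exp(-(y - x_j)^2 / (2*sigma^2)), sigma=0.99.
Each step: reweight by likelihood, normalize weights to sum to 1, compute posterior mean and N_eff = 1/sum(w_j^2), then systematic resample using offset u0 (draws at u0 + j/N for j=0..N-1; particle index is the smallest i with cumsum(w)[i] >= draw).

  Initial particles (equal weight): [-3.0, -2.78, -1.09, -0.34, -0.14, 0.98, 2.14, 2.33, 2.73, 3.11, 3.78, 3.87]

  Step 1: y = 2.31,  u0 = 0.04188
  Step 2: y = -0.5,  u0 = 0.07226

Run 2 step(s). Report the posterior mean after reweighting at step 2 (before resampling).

post_mean = 1.3553

step 1: w=[0.0000, 0.0000, 0.0006, 0.0059, 0.0099, 0.0858, 0.2086, 0.2116, 0.1934, 0.1527, 0.0703, 0.0612]  mean=2.5249  Neff=6.0531  idx=[5, 6, 6, 6, 7, 7, 8, 8, 8, 9, 10, 11]
step 2: w=[0.7072, 0.0618, 0.0618, 0.0618, 0.0363, 0.0363, 0.0106, 0.0106, 0.0106, 0.0028, 0.0002, 0.0001]  mean=1.3553  Neff=1.9431  idx=[0, 0, 0, 0, 0, 0, 0, 0, 1, 2, 4, 8]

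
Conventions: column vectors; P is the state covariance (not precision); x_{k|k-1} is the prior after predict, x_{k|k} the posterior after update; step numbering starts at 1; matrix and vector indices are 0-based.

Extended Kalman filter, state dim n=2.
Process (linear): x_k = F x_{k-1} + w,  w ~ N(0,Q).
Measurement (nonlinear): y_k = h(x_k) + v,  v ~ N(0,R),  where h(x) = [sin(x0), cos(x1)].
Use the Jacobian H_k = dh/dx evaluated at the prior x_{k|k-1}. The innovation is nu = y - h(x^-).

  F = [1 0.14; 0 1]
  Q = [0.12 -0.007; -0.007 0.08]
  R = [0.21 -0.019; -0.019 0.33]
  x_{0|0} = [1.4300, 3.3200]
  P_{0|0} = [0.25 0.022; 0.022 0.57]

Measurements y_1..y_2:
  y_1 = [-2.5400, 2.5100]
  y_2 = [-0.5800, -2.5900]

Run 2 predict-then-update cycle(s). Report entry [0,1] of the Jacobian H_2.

H_jac[0,1] = 0.0000

step 1: x^-=[1.8948, 3.3200]  P^-=[0.3873 0.0948; 0.0948 0.6500]  H_jac=[-0.3184 0.0000; 0.0000 0.1775]  S=[0.2493 -0.0244; -0.0244 0.3505]  K=[-0.4934 0.0137; -0.0895 0.3229]  nu=[-3.4880, 3.4941]  x^+=[3.6636, 4.7606]  P^+=[0.3263 0.0783; 0.0783 0.6101]
step 2: x^-=[4.3301, 4.7606]  P^-=[0.4802 0.1567; 0.1567 0.6901]  H_jac=[-0.3731 0.0000; 0.0000 0.9988]  S=[0.2768 -0.0774; -0.0774 1.0184]  K=[-0.6172 0.1068; -0.0225 0.6751]  nu=[0.3478, -2.6382]  x^+=[3.8336, 2.9718]  P^+=[0.3529 0.0470; 0.0470 0.2235]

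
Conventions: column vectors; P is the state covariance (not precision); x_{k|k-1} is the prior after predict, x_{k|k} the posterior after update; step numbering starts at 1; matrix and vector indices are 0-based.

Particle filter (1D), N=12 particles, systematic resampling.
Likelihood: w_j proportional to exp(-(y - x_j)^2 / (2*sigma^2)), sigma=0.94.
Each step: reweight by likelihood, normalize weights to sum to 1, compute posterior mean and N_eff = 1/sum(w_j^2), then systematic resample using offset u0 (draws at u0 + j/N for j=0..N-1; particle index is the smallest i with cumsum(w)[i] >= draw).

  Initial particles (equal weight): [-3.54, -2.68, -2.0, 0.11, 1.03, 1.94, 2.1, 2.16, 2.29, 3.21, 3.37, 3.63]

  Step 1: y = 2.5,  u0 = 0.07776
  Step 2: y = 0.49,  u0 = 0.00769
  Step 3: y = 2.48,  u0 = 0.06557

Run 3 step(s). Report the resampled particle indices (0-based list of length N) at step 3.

resampled_idx = [0, 1, 2, 4, 5, 6, 7, 8, 8, 9, 10, 11]

step 1: w=[0.0000, 0.0000, 0.0000, 0.0067, 0.0500, 0.1423, 0.1552, 0.1591, 0.1657, 0.1277, 0.1107, 0.0825]  mean=2.4600  Neff=7.4051  idx=[5, 5, 6, 6, 7, 7, 8, 8, 9, 10, 10, 11]
step 2: w=[0.1654, 0.1654, 0.1254, 0.1254, 0.1122, 0.1122, 0.0869, 0.0869, 0.0083, 0.0050, 0.0050, 0.0021]  mean=2.1185  Neff=7.9018  idx=[0, 0, 1, 1, 2, 2, 3, 4, 4, 5, 6, 7]
step 3: w=[0.0775, 0.0775, 0.0775, 0.0775, 0.0842, 0.0842, 0.0842, 0.0862, 0.0862, 0.0862, 0.0895, 0.0895]  mean=2.1000  Neff=11.9654  idx=[0, 1, 2, 4, 5, 6, 7, 8, 8, 9, 10, 11]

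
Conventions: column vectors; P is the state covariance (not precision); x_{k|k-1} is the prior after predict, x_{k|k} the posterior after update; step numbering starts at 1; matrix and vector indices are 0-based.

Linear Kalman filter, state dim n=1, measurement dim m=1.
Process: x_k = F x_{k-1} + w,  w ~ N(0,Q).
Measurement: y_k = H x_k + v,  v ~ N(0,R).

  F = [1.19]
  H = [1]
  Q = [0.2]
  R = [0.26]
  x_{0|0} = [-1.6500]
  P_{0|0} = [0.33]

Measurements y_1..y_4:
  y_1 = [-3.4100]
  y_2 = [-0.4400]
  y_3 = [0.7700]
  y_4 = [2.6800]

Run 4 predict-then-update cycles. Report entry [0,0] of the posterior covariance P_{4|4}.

P_post[0,0] = 0.1621

step 1: x^-=[-1.9635]  P^-=[0.6673]  S=[0.9273]  K=[0.7196]  nu=[-1.4465]  x^+=[-3.0044]  P^+=[0.1871]
step 2: x^-=[-3.5753]  P^-=[0.4650]  S=[0.7250]  K=[0.6414]  nu=[3.1353]  x^+=[-1.5644]  P^+=[0.1668]
step 3: x^-=[-1.8617]  P^-=[0.4361]  S=[0.6961]  K=[0.6265]  nu=[2.6317]  x^+=[-0.2129]  P^+=[0.1629]
step 4: x^-=[-0.2534]  P^-=[0.4307]  S=[0.6907]  K=[0.6236]  nu=[2.9334]  x^+=[1.5758]  P^+=[0.1621]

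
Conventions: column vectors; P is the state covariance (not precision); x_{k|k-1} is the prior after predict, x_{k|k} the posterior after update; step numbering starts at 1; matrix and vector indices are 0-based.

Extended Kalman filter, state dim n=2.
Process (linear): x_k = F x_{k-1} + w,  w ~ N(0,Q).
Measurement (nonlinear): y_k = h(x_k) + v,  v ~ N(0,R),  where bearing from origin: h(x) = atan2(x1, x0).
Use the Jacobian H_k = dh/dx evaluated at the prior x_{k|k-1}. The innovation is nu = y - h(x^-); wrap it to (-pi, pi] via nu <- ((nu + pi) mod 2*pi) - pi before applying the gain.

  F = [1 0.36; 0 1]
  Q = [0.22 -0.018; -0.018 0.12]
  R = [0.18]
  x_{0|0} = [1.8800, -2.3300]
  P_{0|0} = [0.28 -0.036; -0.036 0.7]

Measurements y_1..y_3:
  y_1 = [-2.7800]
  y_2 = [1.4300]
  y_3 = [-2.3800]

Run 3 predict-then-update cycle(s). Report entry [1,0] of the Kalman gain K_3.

step 1: x^-=[1.0412, -2.3300]  P^-=[0.5648 0.1980; 0.1980 0.8200]  H_jac=[0.3577 0.1599]  S=[0.2959]  K=[0.7899; 0.6824]  nu=[-1.6294]  x^+=[-0.2458, -3.4420]  P^+=[0.3802 0.0385; 0.0385 0.6822]
step 2: x^-=[-1.4849, -3.4420]  P^-=[0.7163 0.2661; 0.2661 0.8022]  H_jac=[0.2449 -0.1057]  S=[0.2182]  K=[0.6754; -0.0898]  nu=[-2.8751]  x^+=[-3.4267, -3.1838]  P^+=[0.6168 0.2793; 0.2793 0.8004]
step 3: x^-=[-4.5729, -3.1838]  P^-=[1.1417 0.5495; 0.5495 0.9204]  H_jac=[0.1025 -0.1473]  S=[0.1954]  K=[0.1850; -0.4055]  nu=[0.1534]  x^+=[-4.5445, -3.2460]  P^+=[1.1350 0.5641; 0.5641 0.8883]

K[1,0] = -0.4055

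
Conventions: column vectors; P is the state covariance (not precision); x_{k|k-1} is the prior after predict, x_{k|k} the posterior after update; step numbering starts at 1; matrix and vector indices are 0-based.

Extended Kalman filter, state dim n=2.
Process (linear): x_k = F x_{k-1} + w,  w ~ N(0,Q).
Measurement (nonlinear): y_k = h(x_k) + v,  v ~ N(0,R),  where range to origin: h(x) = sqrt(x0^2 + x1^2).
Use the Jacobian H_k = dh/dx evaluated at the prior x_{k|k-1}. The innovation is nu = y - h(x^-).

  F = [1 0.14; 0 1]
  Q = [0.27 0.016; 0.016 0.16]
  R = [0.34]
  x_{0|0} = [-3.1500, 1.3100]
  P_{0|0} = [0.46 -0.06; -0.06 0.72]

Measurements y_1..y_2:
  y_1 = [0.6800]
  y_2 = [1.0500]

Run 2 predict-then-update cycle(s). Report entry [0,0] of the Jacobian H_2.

step 1: x^-=[-2.9666, 1.3100]  P^-=[0.7273 0.0568; 0.0568 0.8800]  H_jac=[-0.9148 0.4040]  S=[1.0502]  K=[-0.6117; 0.2890]  nu=[-2.5630]  x^+=[-1.3990, 0.5693]  P^+=[0.3344 0.2424; 0.2424 0.7923]
step 2: x^-=[-1.3193, 0.5693]  P^-=[0.6878 0.3694; 0.3694 0.9523]  H_jac=[-0.9182 0.3962]  S=[0.8006]  K=[-0.6060; 0.0477]  nu=[-0.3869]  x^+=[-1.0848, 0.5509]  P^+=[0.3938 0.3925; 0.3925 0.9505]

H_jac[0,0] = -0.9182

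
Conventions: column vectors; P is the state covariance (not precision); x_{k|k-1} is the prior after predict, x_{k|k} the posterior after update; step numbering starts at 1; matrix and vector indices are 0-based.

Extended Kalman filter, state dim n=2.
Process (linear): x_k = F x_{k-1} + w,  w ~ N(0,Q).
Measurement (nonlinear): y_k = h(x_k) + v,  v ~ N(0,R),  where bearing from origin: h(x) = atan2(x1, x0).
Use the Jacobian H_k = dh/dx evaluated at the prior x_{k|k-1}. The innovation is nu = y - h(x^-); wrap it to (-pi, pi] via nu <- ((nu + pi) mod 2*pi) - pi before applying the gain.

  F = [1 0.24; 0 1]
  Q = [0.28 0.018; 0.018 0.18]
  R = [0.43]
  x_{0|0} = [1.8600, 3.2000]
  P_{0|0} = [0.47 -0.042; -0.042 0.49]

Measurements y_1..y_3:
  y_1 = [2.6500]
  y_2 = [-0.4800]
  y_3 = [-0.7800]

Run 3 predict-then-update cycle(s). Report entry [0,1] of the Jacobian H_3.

H_jac[0,1] = 0.1465

step 1: x^-=[2.6280, 3.2000]  P^-=[0.7581 0.0936; 0.0936 0.6700]  H_jac=[-0.1866 0.1533]  S=[0.4668]  K=[-0.2724; 0.1826]  nu=[1.7668]  x^+=[2.1468, 3.5226]  P^+=[0.7234 0.1168; 0.1168 0.6544]
step 2: x^-=[2.9922, 3.5226]  P^-=[1.0972 0.2919; 0.2919 0.8344]  H_jac=[-0.1649 0.1401]  S=[0.4627]  K=[-0.3027; 0.1486]  nu=[-1.3466]  x^+=[3.3998, 3.3225]  P^+=[1.0548 0.3127; 0.3127 0.8242]
step 3: x^-=[4.1972, 3.3225]  P^-=[1.5324 0.5285; 0.5285 1.0042]  H_jac=[-0.1159 0.1465]  S=[0.4542]  K=[-0.2208; 0.1889]  nu=[-1.4496]  x^+=[4.5172, 3.0486]  P^+=[1.5103 0.5474; 0.5474 0.9880]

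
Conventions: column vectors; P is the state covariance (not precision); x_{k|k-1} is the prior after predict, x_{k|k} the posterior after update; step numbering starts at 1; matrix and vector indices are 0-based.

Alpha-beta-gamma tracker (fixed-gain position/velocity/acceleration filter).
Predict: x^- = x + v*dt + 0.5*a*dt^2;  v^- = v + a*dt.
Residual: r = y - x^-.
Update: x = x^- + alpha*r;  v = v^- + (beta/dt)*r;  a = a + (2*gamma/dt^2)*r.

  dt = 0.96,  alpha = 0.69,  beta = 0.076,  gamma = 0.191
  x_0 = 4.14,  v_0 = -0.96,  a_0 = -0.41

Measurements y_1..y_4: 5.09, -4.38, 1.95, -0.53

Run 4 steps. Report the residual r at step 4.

resid = 3.0426

step 1: x_pred=3.0295  r=2.0605  x^+=4.4512  v^+=-1.1905  a^+=0.4441
step 2: x_pred=3.5130  r=-7.8930  x^+=-1.9332  v^+=-1.3890  a^+=-2.8275
step 3: x_pred=-4.5696  r=6.5196  x^+=-0.0711  v^+=-3.5873  a^+=-0.1252
step 4: x_pred=-3.5726  r=3.0426  x^+=-1.4732  v^+=-3.4667  a^+=1.1359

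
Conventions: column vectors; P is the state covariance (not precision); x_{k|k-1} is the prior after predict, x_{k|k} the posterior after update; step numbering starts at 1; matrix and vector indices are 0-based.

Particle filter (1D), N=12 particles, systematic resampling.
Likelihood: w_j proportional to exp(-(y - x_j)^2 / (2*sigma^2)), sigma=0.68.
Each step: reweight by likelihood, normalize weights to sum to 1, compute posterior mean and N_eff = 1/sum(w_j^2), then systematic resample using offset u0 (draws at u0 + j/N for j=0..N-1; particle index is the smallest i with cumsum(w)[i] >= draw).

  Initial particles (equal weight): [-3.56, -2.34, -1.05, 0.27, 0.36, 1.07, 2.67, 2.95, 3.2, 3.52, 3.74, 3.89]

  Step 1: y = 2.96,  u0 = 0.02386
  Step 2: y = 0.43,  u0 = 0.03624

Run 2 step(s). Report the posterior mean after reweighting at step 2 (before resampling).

post_mean = 2.7349

step 1: w=[0.0000, 0.0000, 0.0000, 0.0001, 0.0001, 0.0047, 0.2030, 0.2223, 0.2089, 0.1584, 0.1152, 0.0873]  mean=3.1993  Neff=5.5469  idx=[6, 6, 6, 7, 7, 8, 8, 8, 9, 9, 10, 11]
step 2: w=[0.2732, 0.2732, 0.2732, 0.0647, 0.0647, 0.0155, 0.0155, 0.0155, 0.0020, 0.0020, 0.0004, 0.0001]  mean=2.7349  Neff=4.2917  idx=[0, 0, 0, 1, 1, 1, 1, 2, 2, 2, 3, 5]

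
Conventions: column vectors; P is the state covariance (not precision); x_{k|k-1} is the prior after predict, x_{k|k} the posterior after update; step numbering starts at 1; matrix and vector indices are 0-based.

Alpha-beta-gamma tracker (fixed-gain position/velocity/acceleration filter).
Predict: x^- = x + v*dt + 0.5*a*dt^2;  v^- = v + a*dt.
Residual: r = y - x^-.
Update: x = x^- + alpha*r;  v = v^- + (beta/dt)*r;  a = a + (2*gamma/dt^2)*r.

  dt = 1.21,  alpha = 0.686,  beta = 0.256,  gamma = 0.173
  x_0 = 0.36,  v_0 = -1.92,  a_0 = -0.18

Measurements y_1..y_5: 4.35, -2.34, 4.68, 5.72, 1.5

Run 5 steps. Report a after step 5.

step 1: x_pred=-2.0950  r=6.4450  x^+=2.3263  v^+=-0.7742  a^+=1.3431
step 2: x_pred=2.3727  r=-4.7127  x^+=-0.8602  v^+=-0.1462  a^+=0.2294
step 3: x_pred=-0.8692  r=5.5492  x^+=2.9376  v^+=1.3054  a^+=1.5408
step 4: x_pred=5.6451  r=0.0749  x^+=5.6965  v^+=3.1856  a^+=1.5585
step 5: x_pred=10.6920  r=-9.1920  x^+=4.3863  v^+=3.1266  a^+=-0.6138

a_post = -0.6138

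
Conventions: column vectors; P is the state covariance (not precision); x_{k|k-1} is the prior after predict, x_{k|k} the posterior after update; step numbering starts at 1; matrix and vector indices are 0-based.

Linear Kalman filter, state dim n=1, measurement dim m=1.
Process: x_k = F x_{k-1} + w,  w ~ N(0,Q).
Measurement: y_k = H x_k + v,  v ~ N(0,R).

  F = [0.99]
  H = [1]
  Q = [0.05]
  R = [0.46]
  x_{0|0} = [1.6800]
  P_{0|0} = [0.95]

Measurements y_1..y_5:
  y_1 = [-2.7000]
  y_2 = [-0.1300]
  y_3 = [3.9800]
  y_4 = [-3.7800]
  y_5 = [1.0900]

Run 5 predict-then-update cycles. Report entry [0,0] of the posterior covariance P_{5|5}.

P_post[0,0] = 0.1345

step 1: x^-=[1.6632]  P^-=[0.9811]  S=[1.4411]  K=[0.6808]  nu=[-4.3632]  x^+=[-1.3073]  P^+=[0.3132]
step 2: x^-=[-1.2942]  P^-=[0.3569]  S=[0.8169]  K=[0.4369]  nu=[1.1642]  x^+=[-0.7855]  P^+=[0.2010]
step 3: x^-=[-0.7777]  P^-=[0.2470]  S=[0.7070]  K=[0.3493]  nu=[4.7577]  x^+=[0.8844]  P^+=[0.1607]
step 4: x^-=[0.8756]  P^-=[0.2075]  S=[0.6675]  K=[0.3109]  nu=[-4.6556]  x^+=[-0.5717]  P^+=[0.1430]
step 5: x^-=[-0.5660]  P^-=[0.1902]  S=[0.6502]  K=[0.2925]  nu=[1.6560]  x^+=[-0.0816]  P^+=[0.1345]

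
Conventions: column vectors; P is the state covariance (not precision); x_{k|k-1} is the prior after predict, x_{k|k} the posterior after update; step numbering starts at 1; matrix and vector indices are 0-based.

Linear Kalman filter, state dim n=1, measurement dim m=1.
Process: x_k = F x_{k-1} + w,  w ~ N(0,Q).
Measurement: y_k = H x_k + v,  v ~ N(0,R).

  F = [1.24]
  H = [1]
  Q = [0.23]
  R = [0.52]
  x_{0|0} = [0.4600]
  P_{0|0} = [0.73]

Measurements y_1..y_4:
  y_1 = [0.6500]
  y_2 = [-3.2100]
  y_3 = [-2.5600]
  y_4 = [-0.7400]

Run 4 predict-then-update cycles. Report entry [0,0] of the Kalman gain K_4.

step 1: x^-=[0.5704]  P^-=[1.3524]  S=[1.8724]  K=[0.7223]  nu=[0.0796]  x^+=[0.6279]  P^+=[0.3756]
step 2: x^-=[0.7786]  P^-=[0.8075]  S=[1.3275]  K=[0.6083]  nu=[-3.9886]  x^+=[-1.6476]  P^+=[0.3163]
step 3: x^-=[-2.0431]  P^-=[0.7164]  S=[1.2364]  K=[0.5794]  nu=[-0.5169]  x^+=[-2.3426]  P^+=[0.3013]
step 4: x^-=[-2.9048]  P^-=[0.6933]  S=[1.2133]  K=[0.5714]  nu=[2.1648]  x^+=[-1.6678]  P^+=[0.2971]

K[0,0] = 0.5714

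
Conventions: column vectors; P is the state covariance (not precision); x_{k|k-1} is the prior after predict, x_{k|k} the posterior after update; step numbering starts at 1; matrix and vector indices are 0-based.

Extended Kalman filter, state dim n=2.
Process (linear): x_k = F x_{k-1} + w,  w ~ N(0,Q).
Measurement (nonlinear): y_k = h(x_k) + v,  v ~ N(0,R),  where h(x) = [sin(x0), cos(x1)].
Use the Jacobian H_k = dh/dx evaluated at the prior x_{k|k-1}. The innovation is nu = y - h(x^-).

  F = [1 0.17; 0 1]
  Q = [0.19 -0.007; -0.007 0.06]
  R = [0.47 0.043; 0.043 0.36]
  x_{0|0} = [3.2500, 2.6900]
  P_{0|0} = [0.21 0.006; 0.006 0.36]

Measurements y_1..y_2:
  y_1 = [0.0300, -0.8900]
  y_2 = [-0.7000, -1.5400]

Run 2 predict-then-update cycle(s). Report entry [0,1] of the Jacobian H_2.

step 1: x^-=[3.7073, 2.6900]  P^-=[0.4124 0.0602; 0.0602 0.4200]  H_jac=[-0.8442 0.0000; 0.0000 -0.4364]  S=[0.7639 0.0652; 0.0652 0.4400]  K=[-0.4565 0.0079; -0.0314 -0.4119]  nu=[0.5660, 0.0098]  x^+=[3.4490, 2.6682]  P^+=[0.2537 0.0385; 0.0385 0.3429]
step 2: x^-=[3.9026, 2.6682]  P^-=[0.4667 0.0897; 0.0897 0.4029]  H_jac=[-0.7241 0.0000; 0.0000 -0.4559]  S=[0.7147 0.0726; 0.0726 0.4437]  K=[-0.4713 -0.0151; -0.0497 -0.4058]  nu=[-0.0103, -0.6500]  x^+=[3.9173, 2.9325]  P^+=[0.3068 0.0563; 0.0563 0.3251]

H_jac[0,1] = 0.0000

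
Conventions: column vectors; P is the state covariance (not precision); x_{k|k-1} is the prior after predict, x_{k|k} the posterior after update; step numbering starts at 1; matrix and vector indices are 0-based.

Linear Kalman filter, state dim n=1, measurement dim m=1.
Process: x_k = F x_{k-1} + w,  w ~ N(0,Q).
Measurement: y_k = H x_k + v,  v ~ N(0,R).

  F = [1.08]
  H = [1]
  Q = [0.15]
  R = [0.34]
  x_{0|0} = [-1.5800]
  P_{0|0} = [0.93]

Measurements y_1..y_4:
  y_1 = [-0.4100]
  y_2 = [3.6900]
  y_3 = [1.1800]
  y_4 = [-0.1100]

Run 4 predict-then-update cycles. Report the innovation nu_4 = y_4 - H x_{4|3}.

innov = [-1.7790]

step 1: x^-=[-1.7064]  P^-=[1.2348]  S=[1.5748]  K=[0.7841]  nu=[1.2964]  x^+=[-0.6899]  P^+=[0.2666]
step 2: x^-=[-0.7451]  P^-=[0.4610]  S=[0.8010]  K=[0.5755]  nu=[4.4351]  x^+=[1.8073]  P^+=[0.1957]
step 3: x^-=[1.9519]  P^-=[0.3782]  S=[0.7182]  K=[0.5266]  nu=[-0.7719]  x^+=[1.5454]  P^+=[0.1790]
step 4: x^-=[1.6690]  P^-=[0.3588]  S=[0.6988]  K=[0.5135]  nu=[-1.7790]  x^+=[0.7555]  P^+=[0.1746]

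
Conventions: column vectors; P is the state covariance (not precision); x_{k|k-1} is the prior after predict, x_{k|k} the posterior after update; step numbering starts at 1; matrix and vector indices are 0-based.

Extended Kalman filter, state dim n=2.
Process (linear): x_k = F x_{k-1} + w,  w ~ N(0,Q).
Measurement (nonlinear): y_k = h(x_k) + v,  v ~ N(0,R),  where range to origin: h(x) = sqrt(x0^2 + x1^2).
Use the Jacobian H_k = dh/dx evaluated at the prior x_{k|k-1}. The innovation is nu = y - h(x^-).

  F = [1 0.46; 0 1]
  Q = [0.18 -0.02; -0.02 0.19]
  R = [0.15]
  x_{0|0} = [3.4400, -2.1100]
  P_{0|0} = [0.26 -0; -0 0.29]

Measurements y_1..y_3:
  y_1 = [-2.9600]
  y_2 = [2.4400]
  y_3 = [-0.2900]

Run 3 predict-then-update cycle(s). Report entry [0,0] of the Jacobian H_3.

H_jac[0,0] = -0.9794

step 1: x^-=[2.4694, -2.1100]  P^-=[0.5014 0.1134; 0.1134 0.4800]  H_jac=[0.7603 -0.6496]  S=[0.5303]  K=[0.5798; -0.4254]  nu=[-6.2081]  x^+=[-1.1302, 0.5309]  P^+=[0.3231 0.2442; 0.2442 0.3840]
step 2: x^-=[-0.8860, 0.5309]  P^-=[0.8090 0.4009; 0.4009 0.5740]  H_jac=[-0.8578 0.5140]  S=[0.5435]  K=[-0.8978; -0.0898]  nu=[1.4071]  x^+=[-2.1494, 0.4044]  P^+=[0.3709 0.3570; 0.3570 0.5696]
step 3: x^-=[-1.9633, 0.4044]  P^-=[0.9999 0.5991; 0.5991 0.7596]  H_jac=[-0.9794 0.2018]  S=[0.9034]  K=[-0.9503; -0.4798]  nu=[-2.2946]  x^+=[0.2172, 1.5055]  P^+=[0.1841 0.1871; 0.1871 0.5516]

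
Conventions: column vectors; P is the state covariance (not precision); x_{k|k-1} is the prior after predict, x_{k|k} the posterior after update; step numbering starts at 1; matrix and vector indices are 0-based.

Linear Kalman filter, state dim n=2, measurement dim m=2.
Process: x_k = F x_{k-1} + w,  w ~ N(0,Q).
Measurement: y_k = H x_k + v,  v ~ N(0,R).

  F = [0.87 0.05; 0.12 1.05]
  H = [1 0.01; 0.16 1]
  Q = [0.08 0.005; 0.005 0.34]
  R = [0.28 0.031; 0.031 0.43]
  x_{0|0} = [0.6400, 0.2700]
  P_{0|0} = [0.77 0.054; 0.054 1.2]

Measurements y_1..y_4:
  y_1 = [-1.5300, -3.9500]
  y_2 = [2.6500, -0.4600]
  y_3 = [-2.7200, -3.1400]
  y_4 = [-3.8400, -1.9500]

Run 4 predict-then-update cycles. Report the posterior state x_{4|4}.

x_post = [-1.8516, -2.0382]

step 1: x^-=[0.5703, 0.3603]  P^-=[0.6705 0.1980; 0.1980 1.6877]  S=[0.9546 0.3535; 0.3535 2.1982]  K=[0.6944 0.0272; -0.0686 0.7932]  nu=[-2.1039, -4.4015]  x^+=[-1.0104, -2.9867]  P^+=[0.1952 0.0020; 0.0020 0.3386]
step 2: x^-=[-1.0284, -3.2572]  P^-=[0.2288 0.0450; 0.0450 0.7167]  S=[0.5098 0.1198; 0.1198 1.1669]  K=[0.4440 0.0243; -0.0446 0.6249]  nu=[3.7110, 2.9618]  x^+=[0.6913, -1.5719]  P^+=[0.1250 0.0042; 0.0042 0.2666]
step 3: x^-=[0.5228, -1.5675]  P^-=[0.1757 0.0359; 0.0359 0.6368]  S=[0.4565 0.1015; 0.1015 1.0828]  K=[0.3804 0.0235; -0.0401 0.5972]  nu=[-3.2272, -1.6561]  x^+=[-0.7438, -2.4272]  P^+=[0.1072 0.0047; 0.0047 0.2548]
step 4: x^-=[-0.7684, -2.6378]  P^-=[0.1622 0.0339; 0.0339 0.6236]  S=[0.4429 0.0972; 0.0972 1.0687]  K=[0.3619 0.0231; -0.0392 0.5922]  nu=[-3.0452, 0.8108]  x^+=[-1.8516, -2.0382]  P^+=[0.1020 0.0048; 0.0048 0.2527]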